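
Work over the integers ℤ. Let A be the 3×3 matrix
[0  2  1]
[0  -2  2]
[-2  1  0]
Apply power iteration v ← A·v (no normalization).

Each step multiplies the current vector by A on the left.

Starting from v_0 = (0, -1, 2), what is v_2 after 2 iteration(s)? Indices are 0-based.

v_2 = (11, -14, 6)

v_0 = (0, -1, 2).
v_1 = A·v_0 = (0, 6, -1).
v_2 = A·v_1 = (11, -14, 6).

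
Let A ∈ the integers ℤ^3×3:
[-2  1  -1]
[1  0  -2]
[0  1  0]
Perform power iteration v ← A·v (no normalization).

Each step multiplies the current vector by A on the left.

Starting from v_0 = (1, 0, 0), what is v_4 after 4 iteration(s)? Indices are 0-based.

v_4 = (31, -9, 3)

v_0 = (1, 0, 0).
v_1 = A·v_0 = (-2, 1, 0).
v_2 = A·v_1 = (5, -2, 1).
v_3 = A·v_2 = (-13, 3, -2).
v_4 = A·v_3 = (31, -9, 3).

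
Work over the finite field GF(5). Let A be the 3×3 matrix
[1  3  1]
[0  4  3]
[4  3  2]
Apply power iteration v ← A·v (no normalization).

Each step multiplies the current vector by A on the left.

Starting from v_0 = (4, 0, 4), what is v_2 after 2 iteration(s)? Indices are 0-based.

v_0 = (4, 0, 4).
v_1 = A·v_0 = (3, 2, 4).
v_2 = A·v_1 = (3, 0, 1).

v_2 = (3, 0, 1)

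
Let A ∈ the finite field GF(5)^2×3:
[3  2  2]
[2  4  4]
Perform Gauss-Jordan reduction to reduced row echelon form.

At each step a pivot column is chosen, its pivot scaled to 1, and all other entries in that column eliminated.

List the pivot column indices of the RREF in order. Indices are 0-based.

pivot columns: 0, 1

[1] R0 /= 3  ⇒  (1, 4, 4)
     R1 -= 2·R0  ⇒  (0, 1, 1)
[2] R1 /= 1  ⇒  (0, 1, 1)
     R0 -= 4·R1  ⇒  (1, 0, 0)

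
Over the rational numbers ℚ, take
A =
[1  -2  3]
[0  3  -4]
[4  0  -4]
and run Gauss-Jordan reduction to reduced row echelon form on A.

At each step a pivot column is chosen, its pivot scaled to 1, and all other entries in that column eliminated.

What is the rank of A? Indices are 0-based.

step 1: normalize row 0 (÷1) = (1, -2, 3)
  row 2: subtract 4×row0 = (0, 8, -16)
step 2: normalize row 1 (÷3) = (0, 1, -4/3)
  row 0: subtract -2×row1 = (1, 0, 1/3)
  row 2: subtract 8×row1 = (0, 0, -16/3)
step 3: normalize row 2 (÷-16/3) = (0, 0, 1)
  row 0: subtract 1/3×row2 = (1, 0, 0)
  row 1: subtract -4/3×row2 = (0, 1, 0)

rank = 3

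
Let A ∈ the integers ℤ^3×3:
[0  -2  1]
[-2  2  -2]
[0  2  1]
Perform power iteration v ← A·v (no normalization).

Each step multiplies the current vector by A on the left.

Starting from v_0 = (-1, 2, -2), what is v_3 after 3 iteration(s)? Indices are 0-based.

v_3 = (-34, 48, 78)

v_0 = (-1, 2, -2).
v_1 = A·v_0 = (-6, 10, 2).
v_2 = A·v_1 = (-18, 28, 22).
v_3 = A·v_2 = (-34, 48, 78).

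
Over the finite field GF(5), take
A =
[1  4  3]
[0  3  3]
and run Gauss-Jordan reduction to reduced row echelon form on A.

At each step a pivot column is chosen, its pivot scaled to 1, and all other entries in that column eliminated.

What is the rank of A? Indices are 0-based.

rank = 2

pivot(0,0)=1: scale R0 → (1, 4, 3)
pivot(1,1)=3: scale R1 → (0, 1, 1)
  clear (0,1): R0 −= (4)R1 → (1, 0, 4)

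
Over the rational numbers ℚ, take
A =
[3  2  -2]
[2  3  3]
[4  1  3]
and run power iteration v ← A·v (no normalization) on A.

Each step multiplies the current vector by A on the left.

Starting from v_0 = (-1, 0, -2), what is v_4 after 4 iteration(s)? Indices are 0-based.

v_4 = (-281, -1140, -682)

v_0 = (-1, 0, -2).
v_1 = A·v_0 = (1, -8, -10).
v_2 = A·v_1 = (7, -52, -34).
v_3 = A·v_2 = (-15, -244, -126).
v_4 = A·v_3 = (-281, -1140, -682).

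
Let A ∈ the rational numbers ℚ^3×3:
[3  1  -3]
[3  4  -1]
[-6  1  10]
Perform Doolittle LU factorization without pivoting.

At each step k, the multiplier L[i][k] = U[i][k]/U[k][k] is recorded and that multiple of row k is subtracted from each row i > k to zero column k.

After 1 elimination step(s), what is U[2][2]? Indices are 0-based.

k=0: U[0][0]=3
  eliminate (1,0): mult=1, new row 1: (0, 3, 2); set L[1][0]=1
  eliminate (2,0): mult=-2, new row 2: (0, 3, 4); set L[2][0]=-2

U[2][2] = 4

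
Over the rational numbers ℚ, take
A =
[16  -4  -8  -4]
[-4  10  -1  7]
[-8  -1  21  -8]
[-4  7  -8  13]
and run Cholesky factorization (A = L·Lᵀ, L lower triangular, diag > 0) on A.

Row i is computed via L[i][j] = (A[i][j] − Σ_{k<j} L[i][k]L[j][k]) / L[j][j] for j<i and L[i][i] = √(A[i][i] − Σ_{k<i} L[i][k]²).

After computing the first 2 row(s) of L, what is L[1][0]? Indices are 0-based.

Step 1: L[0][0] = √(16) = 4.
  L[1][0] = (-4) / L[0][0] = -1.
Step 2: L[1][1] = √(9) = 3.

L[1][0] = -1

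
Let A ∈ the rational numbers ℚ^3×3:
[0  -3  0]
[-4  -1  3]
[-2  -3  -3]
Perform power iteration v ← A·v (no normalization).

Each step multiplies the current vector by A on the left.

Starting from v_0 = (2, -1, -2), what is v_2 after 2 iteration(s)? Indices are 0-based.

v_2 = (39, 16, 18)

v_0 = (2, -1, -2).
v_1 = A·v_0 = (3, -13, 5).
v_2 = A·v_1 = (39, 16, 18).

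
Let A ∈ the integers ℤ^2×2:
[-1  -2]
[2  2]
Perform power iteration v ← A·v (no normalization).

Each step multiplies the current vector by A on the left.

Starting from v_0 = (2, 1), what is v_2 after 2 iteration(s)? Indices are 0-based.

v_0 = (2, 1).
v_1 = A·v_0 = (-4, 6).
v_2 = A·v_1 = (-8, 4).

v_2 = (-8, 4)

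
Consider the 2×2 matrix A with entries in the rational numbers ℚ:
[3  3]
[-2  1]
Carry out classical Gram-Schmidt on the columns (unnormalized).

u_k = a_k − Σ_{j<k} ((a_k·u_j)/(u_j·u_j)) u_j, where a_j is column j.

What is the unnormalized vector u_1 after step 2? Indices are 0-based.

Step 1: u_0 = a_0 = (3, -2).
Step 2: u_1 = a_1 − (7/13)·u_0 = (18/13, 27/13).

u_1 = (18/13, 27/13)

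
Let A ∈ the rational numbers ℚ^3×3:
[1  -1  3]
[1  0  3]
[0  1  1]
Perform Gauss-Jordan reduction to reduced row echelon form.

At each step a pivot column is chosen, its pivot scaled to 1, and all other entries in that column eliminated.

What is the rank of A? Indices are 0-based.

rank = 3

pivot(0,0)=1: scale R0 → (1, -1, 3)
  clear (1,0): R1 −= (1)R0 → (0, 1, 0)
pivot(1,1)=1: scale R1 → (0, 1, 0)
  clear (0,1): R0 −= (-1)R1 → (1, 0, 3)
  clear (2,1): R2 −= (1)R1 → (0, 0, 1)
pivot(2,2)=1: scale R2 → (0, 0, 1)
  clear (0,2): R0 −= (3)R2 → (1, 0, 0)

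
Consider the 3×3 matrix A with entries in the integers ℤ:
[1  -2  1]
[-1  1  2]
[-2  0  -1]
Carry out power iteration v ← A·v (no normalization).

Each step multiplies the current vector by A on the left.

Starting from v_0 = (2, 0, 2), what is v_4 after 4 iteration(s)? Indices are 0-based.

v_0 = (2, 0, 2).
v_1 = A·v_0 = (4, 2, -6).
v_2 = A·v_1 = (-6, -14, -2).
v_3 = A·v_2 = (20, -12, 14).
v_4 = A·v_3 = (58, -4, -54).

v_4 = (58, -4, -54)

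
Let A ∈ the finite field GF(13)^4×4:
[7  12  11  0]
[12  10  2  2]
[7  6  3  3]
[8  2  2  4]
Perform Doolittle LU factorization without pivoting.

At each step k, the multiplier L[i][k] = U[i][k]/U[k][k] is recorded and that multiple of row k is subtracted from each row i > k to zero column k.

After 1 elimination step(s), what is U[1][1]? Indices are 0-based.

U[1][1] = 8

Step 1: pivot at (0,0) is 7.
  row1 ← row1 − (11)·row0  ⇒  L[1][0]=11, U row1=(0, 8, 11, 2)
  row2 ← row2 − (1)·row0  ⇒  L[2][0]=1, U row2=(0, 7, 5, 3)
  row3 ← row3 − (3)·row0  ⇒  L[3][0]=3, U row3=(0, 5, 8, 4)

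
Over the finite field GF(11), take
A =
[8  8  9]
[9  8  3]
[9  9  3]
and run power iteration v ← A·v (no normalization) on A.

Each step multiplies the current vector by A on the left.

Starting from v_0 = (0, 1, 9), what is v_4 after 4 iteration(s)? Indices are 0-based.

v_4 = (7, 8, 0)

v_0 = (0, 1, 9).
v_1 = A·v_0 = (1, 2, 3).
v_2 = A·v_1 = (7, 1, 3).
v_3 = A·v_2 = (3, 3, 4).
v_4 = A·v_3 = (7, 8, 0).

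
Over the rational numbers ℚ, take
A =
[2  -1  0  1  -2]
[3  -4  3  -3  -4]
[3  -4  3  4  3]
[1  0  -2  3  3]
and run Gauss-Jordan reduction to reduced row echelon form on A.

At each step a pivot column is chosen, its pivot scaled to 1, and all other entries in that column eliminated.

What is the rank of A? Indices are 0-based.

rank = 4

pivot(0,0)=2: scale R0 → (1, -1/2, 0, 1/2, -1)
  clear (1,0): R1 −= (3)R0 → (0, -5/2, 3, -9/2, -1)
  clear (2,0): R2 −= (3)R0 → (0, -5/2, 3, 5/2, 6)
  clear (3,0): R3 −= (1)R0 → (0, 1/2, -2, 5/2, 4)
pivot(1,1)=-5/2: scale R1 → (0, 1, -6/5, 9/5, 2/5)
  clear (0,1): R0 −= (-1/2)R1 → (1, 0, -3/5, 7/5, -4/5)
  clear (2,1): R2 −= (-5/2)R1 → (0, 0, 0, 7, 7)
  clear (3,1): R3 −= (1/2)R1 → (0, 0, -7/5, 8/5, 19/5)
pivot(2,2): swap R2↔R3
pivot(2,2)=-7/5: scale R2 → (0, 0, 1, -8/7, -19/7)
  clear (0,2): R0 −= (-3/5)R2 → (1, 0, 0, 5/7, -17/7)
  clear (1,2): R1 −= (-6/5)R2 → (0, 1, 0, 3/7, -20/7)
pivot(3,3)=7: scale R3 → (0, 0, 0, 1, 1)
  clear (0,3): R0 −= (5/7)R3 → (1, 0, 0, 0, -22/7)
  clear (1,3): R1 −= (3/7)R3 → (0, 1, 0, 0, -23/7)
  clear (2,3): R2 −= (-8/7)R3 → (0, 0, 1, 0, -11/7)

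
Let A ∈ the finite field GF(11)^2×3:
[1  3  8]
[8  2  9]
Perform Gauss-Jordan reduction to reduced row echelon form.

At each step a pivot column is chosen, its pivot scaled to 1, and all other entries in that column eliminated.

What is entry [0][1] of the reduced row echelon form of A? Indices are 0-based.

M[0][1] = 3

step 1: normalize row 0 (÷1) = (1, 3, 8)
  row 1: subtract 8×row0 = (0, 0, 0)
skip col 1 (zero from row 1)
skip col 2 (zero from row 1)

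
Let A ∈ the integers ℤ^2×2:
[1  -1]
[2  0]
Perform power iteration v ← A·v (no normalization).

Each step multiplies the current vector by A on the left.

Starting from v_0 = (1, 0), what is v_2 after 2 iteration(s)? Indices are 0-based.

v_2 = (-1, 2)

v_0 = (1, 0).
v_1 = A·v_0 = (1, 2).
v_2 = A·v_1 = (-1, 2).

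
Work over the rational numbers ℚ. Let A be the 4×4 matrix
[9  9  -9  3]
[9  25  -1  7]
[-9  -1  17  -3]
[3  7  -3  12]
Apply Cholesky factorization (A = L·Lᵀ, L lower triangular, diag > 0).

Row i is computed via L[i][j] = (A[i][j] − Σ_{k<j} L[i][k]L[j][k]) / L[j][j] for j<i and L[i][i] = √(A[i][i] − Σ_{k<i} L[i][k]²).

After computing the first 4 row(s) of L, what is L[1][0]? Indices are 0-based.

L[1][0] = 3

Step 1: L[0][0] = √(9) = 3.
  L[1][0] = (9) / L[0][0] = 3.
Step 2: L[1][1] = √(16) = 4.
  L[2][0] = (-9) / L[0][0] = -3.
  L[2][1] = (8) / L[1][1] = 2.
Step 3: L[2][2] = √(4) = 2.
  L[3][0] = (3) / L[0][0] = 1.
  L[3][1] = (4) / L[1][1] = 1.
  L[3][2] = (-2) / L[2][2] = -1.
Step 4: L[3][3] = √(9) = 3.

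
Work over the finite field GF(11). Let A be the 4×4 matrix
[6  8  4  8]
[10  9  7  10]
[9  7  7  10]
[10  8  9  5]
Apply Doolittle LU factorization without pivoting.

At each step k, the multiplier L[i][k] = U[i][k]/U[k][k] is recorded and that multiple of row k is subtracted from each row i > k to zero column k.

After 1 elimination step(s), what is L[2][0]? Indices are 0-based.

L[2][0] = 7

[col 0] pivot 6
  R1 -= 9*R0 → (0, 3, 4, 4)  (L[1][0] := 9)
  R2 -= 7*R0 → (0, 6, 1, 9)  (L[2][0] := 7)
  R3 -= 9*R0 → (0, 2, 6, 10)  (L[3][0] := 9)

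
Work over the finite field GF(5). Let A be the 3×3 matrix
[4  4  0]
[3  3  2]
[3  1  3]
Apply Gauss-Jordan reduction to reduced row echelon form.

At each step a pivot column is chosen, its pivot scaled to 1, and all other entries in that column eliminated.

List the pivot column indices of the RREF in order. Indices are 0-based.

pivot columns: 0, 1, 2

step 1: normalize row 0 (÷4) = (1, 1, 0)
  row 1: subtract 3×row0 = (0, 0, 2)
  row 2: subtract 3×row0 = (0, 3, 3)
step 2: exchange rows 1,2
step 2: normalize row 1 (÷3) = (0, 1, 1)
  row 0: subtract 1×row1 = (1, 0, 4)
step 3: normalize row 2 (÷2) = (0, 0, 1)
  row 0: subtract 4×row2 = (1, 0, 0)
  row 1: subtract 1×row2 = (0, 1, 0)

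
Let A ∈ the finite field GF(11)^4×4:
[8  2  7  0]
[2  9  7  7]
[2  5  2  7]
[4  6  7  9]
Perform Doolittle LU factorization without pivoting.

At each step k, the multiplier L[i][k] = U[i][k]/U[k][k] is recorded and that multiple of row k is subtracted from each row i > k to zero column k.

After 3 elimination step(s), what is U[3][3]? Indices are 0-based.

Step 1: pivot at (0,0) is 8.
  row1 ← row1 − (3)·row0  ⇒  L[1][0]=3, U row1=(0, 3, 8, 7)
  row2 ← row2 − (3)·row0  ⇒  L[2][0]=3, U row2=(0, 10, 3, 7)
  row3 ← row3 − (6)·row0  ⇒  L[3][0]=6, U row3=(0, 5, 9, 9)
Step 2: pivot at (1,1) is 3.
  row2 ← row2 − (7)·row1  ⇒  L[2][1]=7, U row2=(0, 0, 2, 2)
  row3 ← row3 − (9)·row1  ⇒  L[3][1]=9, U row3=(0, 0, 3, 1)
Step 3: pivot at (2,2) is 2.
  row3 ← row3 − (7)·row2  ⇒  L[3][2]=7, U row3=(0, 0, 0, 9)

U[3][3] = 9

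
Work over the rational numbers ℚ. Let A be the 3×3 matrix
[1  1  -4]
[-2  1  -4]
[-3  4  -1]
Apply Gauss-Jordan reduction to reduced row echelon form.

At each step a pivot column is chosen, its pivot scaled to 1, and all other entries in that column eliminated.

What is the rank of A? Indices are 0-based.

rank = 3

[1] R0 /= 1  ⇒  (1, 1, -4)
     R1 -= -2·R0  ⇒  (0, 3, -12)
     R2 -= -3·R0  ⇒  (0, 7, -13)
[2] R1 /= 3  ⇒  (0, 1, -4)
     R0 -= 1·R1  ⇒  (1, 0, 0)
     R2 -= 7·R1  ⇒  (0, 0, 15)
[3] R2 /= 15  ⇒  (0, 0, 1)
     R1 -= -4·R2  ⇒  (0, 1, 0)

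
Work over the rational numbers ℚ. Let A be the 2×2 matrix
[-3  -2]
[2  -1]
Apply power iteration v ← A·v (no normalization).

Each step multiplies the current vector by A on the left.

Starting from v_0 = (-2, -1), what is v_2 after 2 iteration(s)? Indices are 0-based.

v_2 = (-18, 19)

v_0 = (-2, -1).
v_1 = A·v_0 = (8, -3).
v_2 = A·v_1 = (-18, 19).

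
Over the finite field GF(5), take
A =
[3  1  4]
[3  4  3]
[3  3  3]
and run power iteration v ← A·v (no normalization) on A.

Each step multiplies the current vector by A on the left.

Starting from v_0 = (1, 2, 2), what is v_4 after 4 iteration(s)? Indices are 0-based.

v_0 = (1, 2, 2).
v_1 = A·v_0 = (3, 2, 0).
v_2 = A·v_1 = (1, 2, 0).
v_3 = A·v_2 = (0, 1, 4).
v_4 = A·v_3 = (2, 1, 0).

v_4 = (2, 1, 0)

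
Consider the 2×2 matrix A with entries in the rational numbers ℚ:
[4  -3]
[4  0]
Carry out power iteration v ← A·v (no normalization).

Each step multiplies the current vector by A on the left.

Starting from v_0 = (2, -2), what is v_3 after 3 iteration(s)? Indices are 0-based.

v_0 = (2, -2).
v_1 = A·v_0 = (14, 8).
v_2 = A·v_1 = (32, 56).
v_3 = A·v_2 = (-40, 128).

v_3 = (-40, 128)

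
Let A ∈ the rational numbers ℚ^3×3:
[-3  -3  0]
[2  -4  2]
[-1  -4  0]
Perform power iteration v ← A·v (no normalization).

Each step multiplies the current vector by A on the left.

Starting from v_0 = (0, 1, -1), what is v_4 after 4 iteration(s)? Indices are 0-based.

v_4 = (129, -628, -161)

v_0 = (0, 1, -1).
v_1 = A·v_0 = (-3, -6, -4).
v_2 = A·v_1 = (27, 10, 27).
v_3 = A·v_2 = (-111, 68, -67).
v_4 = A·v_3 = (129, -628, -161).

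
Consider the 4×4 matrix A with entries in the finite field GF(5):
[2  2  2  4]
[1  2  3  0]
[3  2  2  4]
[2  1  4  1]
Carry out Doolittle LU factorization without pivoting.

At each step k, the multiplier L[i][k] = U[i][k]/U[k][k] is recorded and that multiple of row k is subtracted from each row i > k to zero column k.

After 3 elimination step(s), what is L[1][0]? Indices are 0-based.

L[1][0] = 3

k=0: U[0][0]=2
  eliminate (1,0): mult=3, new row 1: (0, 1, 2, 3); set L[1][0]=3
  eliminate (2,0): mult=4, new row 2: (0, 4, 4, 3); set L[2][0]=4
  eliminate (3,0): mult=1, new row 3: (0, 4, 2, 2); set L[3][0]=1
k=1: U[1][1]=1
  eliminate (2,1): mult=4, new row 2: (0, 0, 1, 1); set L[2][1]=4
  eliminate (3,1): mult=4, new row 3: (0, 0, 4, 0); set L[3][1]=4
k=2: U[2][2]=1
  eliminate (3,2): mult=4, new row 3: (0, 0, 0, 1); set L[3][2]=4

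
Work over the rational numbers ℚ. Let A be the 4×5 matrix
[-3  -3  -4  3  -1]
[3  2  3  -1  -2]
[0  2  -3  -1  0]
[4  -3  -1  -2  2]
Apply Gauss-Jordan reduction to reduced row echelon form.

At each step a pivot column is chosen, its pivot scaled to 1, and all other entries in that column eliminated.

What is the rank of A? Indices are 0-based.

pivot(0,0)=-3: scale R0 → (1, 1, 4/3, -1, 1/3)
  clear (1,0): R1 −= (3)R0 → (0, -1, -1, 2, -3)
  clear (3,0): R3 −= (4)R0 → (0, -7, -19/3, 2, 2/3)
pivot(1,1)=-1: scale R1 → (0, 1, 1, -2, 3)
  clear (0,1): R0 −= (1)R1 → (1, 0, 1/3, 1, -8/3)
  clear (2,1): R2 −= (2)R1 → (0, 0, -5, 3, -6)
  clear (3,1): R3 −= (-7)R1 → (0, 0, 2/3, -12, 65/3)
pivot(2,2)=-5: scale R2 → (0, 0, 1, -3/5, 6/5)
  clear (0,2): R0 −= (1/3)R2 → (1, 0, 0, 6/5, -46/15)
  clear (1,2): R1 −= (1)R2 → (0, 1, 0, -7/5, 9/5)
  clear (3,2): R3 −= (2/3)R2 → (0, 0, 0, -58/5, 313/15)
pivot(3,3)=-58/5: scale R3 → (0, 0, 0, 1, -313/174)
  clear (0,3): R0 −= (6/5)R3 → (1, 0, 0, 0, -79/87)
  clear (1,3): R1 −= (-7/5)R3 → (0, 1, 0, 0, -125/174)
  clear (2,3): R2 −= (-3/5)R3 → (0, 0, 1, 0, 7/58)

rank = 4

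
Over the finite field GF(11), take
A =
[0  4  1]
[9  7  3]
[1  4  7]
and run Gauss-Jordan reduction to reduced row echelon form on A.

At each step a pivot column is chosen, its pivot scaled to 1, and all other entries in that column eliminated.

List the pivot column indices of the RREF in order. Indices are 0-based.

pivot(0,0): swap R0↔R1
pivot(0,0)=9: scale R0 → (1, 2, 4)
  clear (2,0): R2 −= (1)R0 → (0, 2, 3)
pivot(1,1)=4: scale R1 → (0, 1, 3)
  clear (0,1): R0 −= (2)R1 → (1, 0, 9)
  clear (2,1): R2 −= (2)R1 → (0, 0, 8)
pivot(2,2)=8: scale R2 → (0, 0, 1)
  clear (0,2): R0 −= (9)R2 → (1, 0, 0)
  clear (1,2): R1 −= (3)R2 → (0, 1, 0)

pivot columns: 0, 1, 2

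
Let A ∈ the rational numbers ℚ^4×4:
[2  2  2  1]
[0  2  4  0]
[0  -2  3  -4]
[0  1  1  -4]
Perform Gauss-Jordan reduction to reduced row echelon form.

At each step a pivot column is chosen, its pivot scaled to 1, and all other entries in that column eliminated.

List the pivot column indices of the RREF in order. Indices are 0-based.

pivot columns: 0, 1, 2, 3

pivot(0,0)=2: scale R0 → (1, 1, 1, 1/2)
pivot(1,1)=2: scale R1 → (0, 1, 2, 0)
  clear (0,1): R0 −= (1)R1 → (1, 0, -1, 1/2)
  clear (2,1): R2 −= (-2)R1 → (0, 0, 7, -4)
  clear (3,1): R3 −= (1)R1 → (0, 0, -1, -4)
pivot(2,2)=7: scale R2 → (0, 0, 1, -4/7)
  clear (0,2): R0 −= (-1)R2 → (1, 0, 0, -1/14)
  clear (1,2): R1 −= (2)R2 → (0, 1, 0, 8/7)
  clear (3,2): R3 −= (-1)R2 → (0, 0, 0, -32/7)
pivot(3,3)=-32/7: scale R3 → (0, 0, 0, 1)
  clear (0,3): R0 −= (-1/14)R3 → (1, 0, 0, 0)
  clear (1,3): R1 −= (8/7)R3 → (0, 1, 0, 0)
  clear (2,3): R2 −= (-4/7)R3 → (0, 0, 1, 0)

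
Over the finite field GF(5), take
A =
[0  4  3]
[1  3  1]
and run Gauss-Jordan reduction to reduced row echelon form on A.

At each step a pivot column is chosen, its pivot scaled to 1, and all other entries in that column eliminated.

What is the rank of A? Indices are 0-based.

rank = 2

step 1: exchange rows 0,1
step 1: normalize row 0 (÷1) = (1, 3, 1)
step 2: normalize row 1 (÷4) = (0, 1, 2)
  row 0: subtract 3×row1 = (1, 0, 0)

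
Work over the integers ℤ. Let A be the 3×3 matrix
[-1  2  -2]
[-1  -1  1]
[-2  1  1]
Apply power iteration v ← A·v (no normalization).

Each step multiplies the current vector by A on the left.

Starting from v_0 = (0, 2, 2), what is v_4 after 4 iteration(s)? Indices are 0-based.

v_4 = (-40, 8, 16)

v_0 = (0, 2, 2).
v_1 = A·v_0 = (0, 0, 4).
v_2 = A·v_1 = (-8, 4, 4).
v_3 = A·v_2 = (8, 8, 24).
v_4 = A·v_3 = (-40, 8, 16).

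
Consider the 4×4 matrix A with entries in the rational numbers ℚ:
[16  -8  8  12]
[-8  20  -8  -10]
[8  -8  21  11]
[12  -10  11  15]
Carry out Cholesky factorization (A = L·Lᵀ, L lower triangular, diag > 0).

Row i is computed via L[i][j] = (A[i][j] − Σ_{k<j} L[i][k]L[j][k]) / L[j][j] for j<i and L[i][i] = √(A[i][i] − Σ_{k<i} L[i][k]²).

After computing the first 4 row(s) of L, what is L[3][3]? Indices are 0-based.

Step 1: L[0][0] = √(16) = 4.
  L[1][0] = (-8) / L[0][0] = -2.
Step 2: L[1][1] = √(16) = 4.
  L[2][0] = (8) / L[0][0] = 2.
  L[2][1] = (-4) / L[1][1] = -1.
Step 3: L[2][2] = √(16) = 4.
  L[3][0] = (12) / L[0][0] = 3.
  L[3][1] = (-4) / L[1][1] = -1.
  L[3][2] = (4) / L[2][2] = 1.
Step 4: L[3][3] = √(4) = 2.

L[3][3] = 2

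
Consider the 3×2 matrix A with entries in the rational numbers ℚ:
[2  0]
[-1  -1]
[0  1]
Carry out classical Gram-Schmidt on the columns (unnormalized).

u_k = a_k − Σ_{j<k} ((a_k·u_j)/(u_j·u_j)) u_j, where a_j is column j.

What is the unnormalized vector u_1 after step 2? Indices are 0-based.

u_1 = (-2/5, -4/5, 1)

Step 1: u_0 = a_0 = (2, -1, 0).
Step 2: u_1 = a_1 − (1/5)·u_0 = (-2/5, -4/5, 1).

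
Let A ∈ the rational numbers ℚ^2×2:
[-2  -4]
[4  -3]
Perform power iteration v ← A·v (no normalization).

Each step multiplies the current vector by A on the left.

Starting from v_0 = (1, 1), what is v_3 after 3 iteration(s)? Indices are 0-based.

v_0 = (1, 1).
v_1 = A·v_0 = (-6, 1).
v_2 = A·v_1 = (8, -27).
v_3 = A·v_2 = (92, 113).

v_3 = (92, 113)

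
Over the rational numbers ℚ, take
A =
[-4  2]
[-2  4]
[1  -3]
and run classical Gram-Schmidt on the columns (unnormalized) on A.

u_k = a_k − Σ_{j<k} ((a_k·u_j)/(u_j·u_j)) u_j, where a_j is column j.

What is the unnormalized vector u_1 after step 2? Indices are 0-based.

Step 1: u_0 = a_0 = (-4, -2, 1).
Step 2: u_1 = a_1 − (-19/21)·u_0 = (-34/21, 46/21, -44/21).

u_1 = (-34/21, 46/21, -44/21)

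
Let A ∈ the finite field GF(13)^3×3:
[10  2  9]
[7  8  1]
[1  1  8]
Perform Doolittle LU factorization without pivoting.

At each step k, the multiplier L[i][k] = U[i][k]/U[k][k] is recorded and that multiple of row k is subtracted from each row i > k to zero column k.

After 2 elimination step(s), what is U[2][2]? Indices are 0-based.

Step 1: pivot at (0,0) is 10.
  row1 ← row1 − (2)·row0  ⇒  L[1][0]=2, U row1=(0, 4, 9)
  row2 ← row2 − (4)·row0  ⇒  L[2][0]=4, U row2=(0, 6, 11)
Step 2: pivot at (1,1) is 4.
  row2 ← row2 − (8)·row1  ⇒  L[2][1]=8, U row2=(0, 0, 4)

U[2][2] = 4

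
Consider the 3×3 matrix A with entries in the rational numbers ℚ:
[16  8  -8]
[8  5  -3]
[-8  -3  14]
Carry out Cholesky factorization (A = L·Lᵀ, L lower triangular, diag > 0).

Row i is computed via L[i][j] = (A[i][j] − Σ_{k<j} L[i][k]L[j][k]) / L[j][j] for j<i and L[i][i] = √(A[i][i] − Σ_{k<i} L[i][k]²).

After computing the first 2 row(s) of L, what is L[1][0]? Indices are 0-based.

Step 1: L[0][0] = √(16) = 4.
  L[1][0] = (8) / L[0][0] = 2.
Step 2: L[1][1] = √(1) = 1.

L[1][0] = 2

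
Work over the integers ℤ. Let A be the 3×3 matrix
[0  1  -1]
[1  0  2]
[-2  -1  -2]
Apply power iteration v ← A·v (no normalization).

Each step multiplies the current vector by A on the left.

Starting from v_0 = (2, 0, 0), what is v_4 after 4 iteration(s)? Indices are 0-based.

v_0 = (2, 0, 0).
v_1 = A·v_0 = (0, 2, -4).
v_2 = A·v_1 = (6, -8, 6).
v_3 = A·v_2 = (-14, 18, -16).
v_4 = A·v_3 = (34, -46, 42).

v_4 = (34, -46, 42)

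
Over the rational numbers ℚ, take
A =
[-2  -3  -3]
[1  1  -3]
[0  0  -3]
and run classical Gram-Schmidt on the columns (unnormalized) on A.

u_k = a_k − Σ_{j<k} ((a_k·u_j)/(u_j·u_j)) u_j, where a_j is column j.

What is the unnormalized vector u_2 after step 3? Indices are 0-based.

u_2 = (0, 0, -3)

Step 1: u_0 = a_0 = (-2, 1, 0).
Step 2: u_1 = a_1 − (7/5)·u_0 = (-1/5, -2/5, 0).
Step 3: u_2 = a_2 − (3/5)·u_0 − (9)·u_1 = (0, 0, -3).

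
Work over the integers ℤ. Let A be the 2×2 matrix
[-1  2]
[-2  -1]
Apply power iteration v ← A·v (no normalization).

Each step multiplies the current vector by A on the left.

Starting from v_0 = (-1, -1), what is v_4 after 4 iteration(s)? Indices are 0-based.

v_4 = (-17, 31)

v_0 = (-1, -1).
v_1 = A·v_0 = (-1, 3).
v_2 = A·v_1 = (7, -1).
v_3 = A·v_2 = (-9, -13).
v_4 = A·v_3 = (-17, 31).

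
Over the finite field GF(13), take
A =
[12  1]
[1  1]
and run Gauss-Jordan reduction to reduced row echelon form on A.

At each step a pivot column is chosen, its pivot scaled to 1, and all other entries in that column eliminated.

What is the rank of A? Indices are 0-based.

rank = 2

step 1: normalize row 0 (÷12) = (1, 12)
  row 1: subtract 1×row0 = (0, 2)
step 2: normalize row 1 (÷2) = (0, 1)
  row 0: subtract 12×row1 = (1, 0)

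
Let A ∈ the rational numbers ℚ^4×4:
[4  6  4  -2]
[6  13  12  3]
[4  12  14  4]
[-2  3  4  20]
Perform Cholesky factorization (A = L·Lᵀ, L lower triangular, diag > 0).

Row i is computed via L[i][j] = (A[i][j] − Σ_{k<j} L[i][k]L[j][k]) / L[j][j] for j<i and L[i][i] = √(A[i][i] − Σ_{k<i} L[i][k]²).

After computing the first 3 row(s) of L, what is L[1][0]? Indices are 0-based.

Step 1: L[0][0] = √(4) = 2.
  L[1][0] = (6) / L[0][0] = 3.
Step 2: L[1][1] = √(4) = 2.
  L[2][0] = (4) / L[0][0] = 2.
  L[2][1] = (6) / L[1][1] = 3.
Step 3: L[2][2] = √(1) = 1.

L[1][0] = 3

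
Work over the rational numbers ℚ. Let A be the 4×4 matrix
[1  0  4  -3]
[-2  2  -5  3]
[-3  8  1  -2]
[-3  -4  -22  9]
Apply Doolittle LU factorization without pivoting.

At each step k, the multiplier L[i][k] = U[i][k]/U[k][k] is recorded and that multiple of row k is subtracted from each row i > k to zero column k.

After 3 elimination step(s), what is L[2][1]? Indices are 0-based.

L[2][1] = 4

k=0: U[0][0]=1
  eliminate (1,0): mult=-2, new row 1: (0, 2, 3, -3); set L[1][0]=-2
  eliminate (2,0): mult=-3, new row 2: (0, 8, 13, -11); set L[2][0]=-3
  eliminate (3,0): mult=-3, new row 3: (0, -4, -10, 0); set L[3][0]=-3
k=1: U[1][1]=2
  eliminate (2,1): mult=4, new row 2: (0, 0, 1, 1); set L[2][1]=4
  eliminate (3,1): mult=-2, new row 3: (0, 0, -4, -6); set L[3][1]=-2
k=2: U[2][2]=1
  eliminate (3,2): mult=-4, new row 3: (0, 0, 0, -2); set L[3][2]=-4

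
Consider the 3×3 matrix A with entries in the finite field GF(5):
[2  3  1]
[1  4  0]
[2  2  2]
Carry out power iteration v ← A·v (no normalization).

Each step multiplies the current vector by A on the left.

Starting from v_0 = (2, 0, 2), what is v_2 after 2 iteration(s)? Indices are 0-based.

v_2 = (1, 4, 2)

v_0 = (2, 0, 2).
v_1 = A·v_0 = (1, 2, 3).
v_2 = A·v_1 = (1, 4, 2).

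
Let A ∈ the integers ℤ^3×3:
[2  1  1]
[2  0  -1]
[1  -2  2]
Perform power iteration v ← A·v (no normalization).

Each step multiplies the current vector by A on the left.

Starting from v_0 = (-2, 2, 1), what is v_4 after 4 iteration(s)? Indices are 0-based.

v_0 = (-2, 2, 1).
v_1 = A·v_0 = (-1, -5, -4).
v_2 = A·v_1 = (-11, 2, 1).
v_3 = A·v_2 = (-19, -23, -13).
v_4 = A·v_3 = (-74, -25, 1).

v_4 = (-74, -25, 1)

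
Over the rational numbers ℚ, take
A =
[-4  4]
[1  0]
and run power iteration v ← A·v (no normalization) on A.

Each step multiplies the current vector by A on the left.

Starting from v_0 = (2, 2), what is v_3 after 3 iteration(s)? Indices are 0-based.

v_3 = (-32, 8)

v_0 = (2, 2).
v_1 = A·v_0 = (0, 2).
v_2 = A·v_1 = (8, 0).
v_3 = A·v_2 = (-32, 8).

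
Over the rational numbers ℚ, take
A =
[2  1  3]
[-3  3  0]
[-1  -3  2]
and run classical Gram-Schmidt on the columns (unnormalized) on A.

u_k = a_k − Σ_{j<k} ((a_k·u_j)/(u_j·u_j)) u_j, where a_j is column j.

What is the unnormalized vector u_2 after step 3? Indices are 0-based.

Step 1: u_0 = a_0 = (2, -3, -1).
Step 2: u_1 = a_1 − (-2/7)·u_0 = (11/7, 15/7, -23/7).
Step 3: u_2 = a_2 − (2/7)·u_0 − (-13/125)·u_1 = (324/125, 27/25, 243/125).

u_2 = (324/125, 27/25, 243/125)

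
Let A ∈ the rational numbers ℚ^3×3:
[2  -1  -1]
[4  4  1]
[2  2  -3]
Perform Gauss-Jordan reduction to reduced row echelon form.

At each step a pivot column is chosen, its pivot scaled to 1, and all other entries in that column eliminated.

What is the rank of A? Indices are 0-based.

[1] R0 /= 2  ⇒  (1, -1/2, -1/2)
     R1 -= 4·R0  ⇒  (0, 6, 3)
     R2 -= 2·R0  ⇒  (0, 3, -2)
[2] R1 /= 6  ⇒  (0, 1, 1/2)
     R0 -= -1/2·R1  ⇒  (1, 0, -1/4)
     R2 -= 3·R1  ⇒  (0, 0, -7/2)
[3] R2 /= -7/2  ⇒  (0, 0, 1)
     R0 -= -1/4·R2  ⇒  (1, 0, 0)
     R1 -= 1/2·R2  ⇒  (0, 1, 0)

rank = 3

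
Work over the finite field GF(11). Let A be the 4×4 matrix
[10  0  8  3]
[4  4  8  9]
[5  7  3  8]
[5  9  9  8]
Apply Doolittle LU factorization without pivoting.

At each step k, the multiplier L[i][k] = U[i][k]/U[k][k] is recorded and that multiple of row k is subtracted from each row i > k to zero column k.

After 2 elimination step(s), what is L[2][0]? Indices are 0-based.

L[2][0] = 6

[col 0] pivot 10
  R1 -= 7*R0 → (0, 4, 7, 10)  (L[1][0] := 7)
  R2 -= 6*R0 → (0, 7, 10, 1)  (L[2][0] := 6)
  R3 -= 6*R0 → (0, 9, 5, 1)  (L[3][0] := 6)
[col 1] pivot 4
  R2 -= 10*R1 → (0, 0, 6, 0)  (L[2][1] := 10)
  R3 -= 5*R1 → (0, 0, 3, 6)  (L[3][1] := 5)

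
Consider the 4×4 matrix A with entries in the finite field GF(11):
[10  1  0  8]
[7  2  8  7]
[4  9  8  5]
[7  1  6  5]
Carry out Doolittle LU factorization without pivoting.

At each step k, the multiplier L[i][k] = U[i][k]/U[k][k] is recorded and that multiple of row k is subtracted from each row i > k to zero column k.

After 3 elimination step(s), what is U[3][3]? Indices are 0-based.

k=0: U[0][0]=10
  eliminate (1,0): mult=4, new row 1: (0, 9, 8, 8); set L[1][0]=4
  eliminate (2,0): mult=7, new row 2: (0, 2, 8, 4); set L[2][0]=7
  eliminate (3,0): mult=4, new row 3: (0, 8, 6, 6); set L[3][0]=4
k=1: U[1][1]=9
  eliminate (2,1): mult=10, new row 2: (0, 0, 5, 1); set L[2][1]=10
  eliminate (3,1): mult=7, new row 3: (0, 0, 5, 5); set L[3][1]=7
k=2: U[2][2]=5
  eliminate (3,2): mult=1, new row 3: (0, 0, 0, 4); set L[3][2]=1

U[3][3] = 4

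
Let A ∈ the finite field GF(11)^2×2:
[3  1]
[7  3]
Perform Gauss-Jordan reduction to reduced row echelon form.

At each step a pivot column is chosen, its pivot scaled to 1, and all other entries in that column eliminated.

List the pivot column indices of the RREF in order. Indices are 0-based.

[1] R0 /= 3  ⇒  (1, 4)
     R1 -= 7·R0  ⇒  (0, 8)
[2] R1 /= 8  ⇒  (0, 1)
     R0 -= 4·R1  ⇒  (1, 0)

pivot columns: 0, 1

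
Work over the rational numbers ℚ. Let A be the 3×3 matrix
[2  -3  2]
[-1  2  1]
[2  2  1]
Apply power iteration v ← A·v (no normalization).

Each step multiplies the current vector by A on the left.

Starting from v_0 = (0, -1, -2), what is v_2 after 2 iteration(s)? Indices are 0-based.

v_2 = (2, -11, -14)

v_0 = (0, -1, -2).
v_1 = A·v_0 = (-1, -4, -4).
v_2 = A·v_1 = (2, -11, -14).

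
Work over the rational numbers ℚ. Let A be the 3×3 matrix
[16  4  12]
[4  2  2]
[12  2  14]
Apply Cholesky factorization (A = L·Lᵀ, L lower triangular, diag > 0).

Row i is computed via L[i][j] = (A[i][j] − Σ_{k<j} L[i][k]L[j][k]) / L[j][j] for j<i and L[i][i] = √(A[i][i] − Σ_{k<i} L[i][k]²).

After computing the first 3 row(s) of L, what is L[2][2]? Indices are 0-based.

L[2][2] = 2

Step 1: L[0][0] = √(16) = 4.
  L[1][0] = (4) / L[0][0] = 1.
Step 2: L[1][1] = √(1) = 1.
  L[2][0] = (12) / L[0][0] = 3.
  L[2][1] = (-1) / L[1][1] = -1.
Step 3: L[2][2] = √(4) = 2.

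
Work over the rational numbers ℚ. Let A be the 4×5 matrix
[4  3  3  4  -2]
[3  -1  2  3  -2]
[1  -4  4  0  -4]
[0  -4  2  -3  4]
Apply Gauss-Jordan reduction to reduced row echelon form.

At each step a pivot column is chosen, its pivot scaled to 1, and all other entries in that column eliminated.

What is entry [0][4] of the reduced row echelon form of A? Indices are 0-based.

M[0][4] = 116/37

[1] R0 /= 4  ⇒  (1, 3/4, 3/4, 1, -1/2)
     R1 -= 3·R0  ⇒  (0, -13/4, -1/4, 0, -1/2)
     R2 -= 1·R0  ⇒  (0, -19/4, 13/4, -1, -7/2)
[2] R1 /= -13/4  ⇒  (0, 1, 1/13, 0, 2/13)
     R0 -= 3/4·R1  ⇒  (1, 0, 9/13, 1, -8/13)
     R2 -= -19/4·R1  ⇒  (0, 0, 47/13, -1, -36/13)
     R3 -= -4·R1  ⇒  (0, 0, 30/13, -3, 60/13)
[3] R2 /= 47/13  ⇒  (0, 0, 1, -13/47, -36/47)
     R0 -= 9/13·R2  ⇒  (1, 0, 0, 56/47, -4/47)
     R1 -= 1/13·R2  ⇒  (0, 1, 0, 1/47, 10/47)
     R3 -= 30/13·R2  ⇒  (0, 0, 0, -111/47, 300/47)
[4] R3 /= -111/47  ⇒  (0, 0, 0, 1, -100/37)
     R0 -= 56/47·R3  ⇒  (1, 0, 0, 0, 116/37)
     R1 -= 1/47·R3  ⇒  (0, 1, 0, 0, 10/37)
     R2 -= -13/47·R3  ⇒  (0, 0, 1, 0, -56/37)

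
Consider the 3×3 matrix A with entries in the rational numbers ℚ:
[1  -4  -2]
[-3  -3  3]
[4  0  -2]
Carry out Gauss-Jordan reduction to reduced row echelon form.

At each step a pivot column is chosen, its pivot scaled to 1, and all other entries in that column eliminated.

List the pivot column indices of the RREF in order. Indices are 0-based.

pivot columns: 0, 1, 2

[1] R0 /= 1  ⇒  (1, -4, -2)
     R1 -= -3·R0  ⇒  (0, -15, -3)
     R2 -= 4·R0  ⇒  (0, 16, 6)
[2] R1 /= -15  ⇒  (0, 1, 1/5)
     R0 -= -4·R1  ⇒  (1, 0, -6/5)
     R2 -= 16·R1  ⇒  (0, 0, 14/5)
[3] R2 /= 14/5  ⇒  (0, 0, 1)
     R0 -= -6/5·R2  ⇒  (1, 0, 0)
     R1 -= 1/5·R2  ⇒  (0, 1, 0)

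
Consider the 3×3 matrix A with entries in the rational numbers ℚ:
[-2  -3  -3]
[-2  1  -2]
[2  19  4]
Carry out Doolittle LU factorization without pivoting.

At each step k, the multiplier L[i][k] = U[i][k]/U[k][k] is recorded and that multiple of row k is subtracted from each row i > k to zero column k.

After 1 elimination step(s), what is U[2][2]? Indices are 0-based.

k=0: U[0][0]=-2
  eliminate (1,0): mult=1, new row 1: (0, 4, 1); set L[1][0]=1
  eliminate (2,0): mult=-1, new row 2: (0, 16, 1); set L[2][0]=-1

U[2][2] = 1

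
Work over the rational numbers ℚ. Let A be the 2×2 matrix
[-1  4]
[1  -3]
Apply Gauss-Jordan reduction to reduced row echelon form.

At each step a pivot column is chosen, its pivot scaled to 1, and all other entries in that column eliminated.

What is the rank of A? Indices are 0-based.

step 1: normalize row 0 (÷-1) = (1, -4)
  row 1: subtract 1×row0 = (0, 1)
step 2: normalize row 1 (÷1) = (0, 1)
  row 0: subtract -4×row1 = (1, 0)

rank = 2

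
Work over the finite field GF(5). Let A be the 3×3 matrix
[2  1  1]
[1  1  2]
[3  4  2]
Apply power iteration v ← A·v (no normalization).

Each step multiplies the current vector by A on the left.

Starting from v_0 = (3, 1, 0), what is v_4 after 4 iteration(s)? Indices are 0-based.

v_4 = (0, 0, 1)

v_0 = (3, 1, 0).
v_1 = A·v_0 = (2, 4, 3).
v_2 = A·v_1 = (1, 2, 3).
v_3 = A·v_2 = (2, 4, 2).
v_4 = A·v_3 = (0, 0, 1).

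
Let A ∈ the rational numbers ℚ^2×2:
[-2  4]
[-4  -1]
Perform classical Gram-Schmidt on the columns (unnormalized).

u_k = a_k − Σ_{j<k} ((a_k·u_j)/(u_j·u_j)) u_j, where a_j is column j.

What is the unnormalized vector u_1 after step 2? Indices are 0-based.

Step 1: u_0 = a_0 = (-2, -4).
Step 2: u_1 = a_1 − (-1/5)·u_0 = (18/5, -9/5).

u_1 = (18/5, -9/5)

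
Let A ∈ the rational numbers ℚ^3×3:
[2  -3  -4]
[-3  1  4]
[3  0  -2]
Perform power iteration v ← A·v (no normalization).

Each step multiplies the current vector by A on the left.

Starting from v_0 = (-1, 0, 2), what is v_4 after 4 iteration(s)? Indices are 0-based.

v_0 = (-1, 0, 2).
v_1 = A·v_0 = (-10, 11, -7).
v_2 = A·v_1 = (-25, 13, -16).
v_3 = A·v_2 = (-25, 24, -43).
v_4 = A·v_3 = (50, -73, 11).

v_4 = (50, -73, 11)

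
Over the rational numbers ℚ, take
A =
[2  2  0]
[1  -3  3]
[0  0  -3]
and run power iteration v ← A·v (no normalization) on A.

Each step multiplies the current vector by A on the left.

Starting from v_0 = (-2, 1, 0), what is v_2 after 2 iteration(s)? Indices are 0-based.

v_0 = (-2, 1, 0).
v_1 = A·v_0 = (-2, -5, 0).
v_2 = A·v_1 = (-14, 13, 0).

v_2 = (-14, 13, 0)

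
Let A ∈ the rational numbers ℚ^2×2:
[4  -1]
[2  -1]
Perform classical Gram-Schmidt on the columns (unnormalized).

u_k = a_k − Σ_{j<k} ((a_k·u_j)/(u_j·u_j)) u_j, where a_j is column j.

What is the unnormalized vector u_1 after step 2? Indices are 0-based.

u_1 = (1/5, -2/5)

Step 1: u_0 = a_0 = (4, 2).
Step 2: u_1 = a_1 − (-3/10)·u_0 = (1/5, -2/5).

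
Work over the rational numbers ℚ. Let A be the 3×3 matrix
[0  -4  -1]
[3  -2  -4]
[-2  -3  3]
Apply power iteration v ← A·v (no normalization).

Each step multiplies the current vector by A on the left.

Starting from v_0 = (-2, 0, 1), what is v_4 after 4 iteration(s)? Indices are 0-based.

v_4 = (238, -349, 669)

v_0 = (-2, 0, 1).
v_1 = A·v_0 = (-1, -10, 7).
v_2 = A·v_1 = (33, -11, 53).
v_3 = A·v_2 = (-9, -91, 126).
v_4 = A·v_3 = (238, -349, 669).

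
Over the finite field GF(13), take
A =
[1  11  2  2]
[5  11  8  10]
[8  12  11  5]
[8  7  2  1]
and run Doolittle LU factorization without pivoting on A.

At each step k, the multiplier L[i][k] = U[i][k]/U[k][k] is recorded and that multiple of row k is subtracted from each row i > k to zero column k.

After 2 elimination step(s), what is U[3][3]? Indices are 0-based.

Step 1: pivot at (0,0) is 1.
  row1 ← row1 − (5)·row0  ⇒  L[1][0]=5, U row1=(0, 8, 11, 0)
  row2 ← row2 − (8)·row0  ⇒  L[2][0]=8, U row2=(0, 2, 8, 2)
  row3 ← row3 − (8)·row0  ⇒  L[3][0]=8, U row3=(0, 10, 12, 11)
Step 2: pivot at (1,1) is 8.
  row2 ← row2 − (10)·row1  ⇒  L[2][1]=10, U row2=(0, 0, 2, 2)
  row3 ← row3 − (11)·row1  ⇒  L[3][1]=11, U row3=(0, 0, 8, 11)

U[3][3] = 11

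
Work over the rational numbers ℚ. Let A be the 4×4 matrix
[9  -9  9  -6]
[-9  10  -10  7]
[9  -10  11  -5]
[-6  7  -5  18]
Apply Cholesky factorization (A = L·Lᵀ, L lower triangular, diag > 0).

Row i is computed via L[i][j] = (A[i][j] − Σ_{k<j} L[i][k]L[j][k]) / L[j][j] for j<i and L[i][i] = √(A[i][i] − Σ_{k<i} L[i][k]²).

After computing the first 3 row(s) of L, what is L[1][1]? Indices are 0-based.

Step 1: L[0][0] = √(9) = 3.
  L[1][0] = (-9) / L[0][0] = -3.
Step 2: L[1][1] = √(1) = 1.
  L[2][0] = (9) / L[0][0] = 3.
  L[2][1] = (-1) / L[1][1] = -1.
Step 3: L[2][2] = √(1) = 1.

L[1][1] = 1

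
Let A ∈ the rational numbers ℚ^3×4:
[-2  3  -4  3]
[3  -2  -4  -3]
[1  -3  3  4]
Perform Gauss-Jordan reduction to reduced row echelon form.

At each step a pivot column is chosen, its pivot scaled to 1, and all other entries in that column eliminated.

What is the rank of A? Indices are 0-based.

rank = 3

[1] R0 /= -2  ⇒  (1, -3/2, 2, -3/2)
     R1 -= 3·R0  ⇒  (0, 5/2, -10, 3/2)
     R2 -= 1·R0  ⇒  (0, -3/2, 1, 11/2)
[2] R1 /= 5/2  ⇒  (0, 1, -4, 3/5)
     R0 -= -3/2·R1  ⇒  (1, 0, -4, -3/5)
     R2 -= -3/2·R1  ⇒  (0, 0, -5, 32/5)
[3] R2 /= -5  ⇒  (0, 0, 1, -32/25)
     R0 -= -4·R2  ⇒  (1, 0, 0, -143/25)
     R1 -= -4·R2  ⇒  (0, 1, 0, -113/25)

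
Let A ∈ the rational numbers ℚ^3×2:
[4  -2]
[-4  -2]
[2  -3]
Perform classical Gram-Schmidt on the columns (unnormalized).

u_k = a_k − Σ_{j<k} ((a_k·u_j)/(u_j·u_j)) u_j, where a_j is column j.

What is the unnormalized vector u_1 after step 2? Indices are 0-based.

Step 1: u_0 = a_0 = (4, -4, 2).
Step 2: u_1 = a_1 − (-1/6)·u_0 = (-4/3, -8/3, -8/3).

u_1 = (-4/3, -8/3, -8/3)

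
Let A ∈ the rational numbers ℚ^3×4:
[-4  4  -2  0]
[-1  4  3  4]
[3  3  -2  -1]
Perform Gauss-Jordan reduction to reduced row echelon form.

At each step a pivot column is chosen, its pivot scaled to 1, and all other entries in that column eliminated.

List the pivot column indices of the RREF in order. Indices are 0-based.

pivot columns: 0, 1, 2

[1] R0 /= -4  ⇒  (1, -1, 1/2, 0)
     R1 -= -1·R0  ⇒  (0, 3, 7/2, 4)
     R2 -= 3·R0  ⇒  (0, 6, -7/2, -1)
[2] R1 /= 3  ⇒  (0, 1, 7/6, 4/3)
     R0 -= -1·R1  ⇒  (1, 0, 5/3, 4/3)
     R2 -= 6·R1  ⇒  (0, 0, -21/2, -9)
[3] R2 /= -21/2  ⇒  (0, 0, 1, 6/7)
     R0 -= 5/3·R2  ⇒  (1, 0, 0, -2/21)
     R1 -= 7/6·R2  ⇒  (0, 1, 0, 1/3)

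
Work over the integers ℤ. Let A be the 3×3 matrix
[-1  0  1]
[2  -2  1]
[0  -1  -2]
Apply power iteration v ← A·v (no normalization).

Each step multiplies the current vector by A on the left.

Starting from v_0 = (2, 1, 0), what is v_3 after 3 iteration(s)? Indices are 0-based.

v_3 = (-1, 20, 9)

v_0 = (2, 1, 0).
v_1 = A·v_0 = (-2, 2, -1).
v_2 = A·v_1 = (1, -9, 0).
v_3 = A·v_2 = (-1, 20, 9).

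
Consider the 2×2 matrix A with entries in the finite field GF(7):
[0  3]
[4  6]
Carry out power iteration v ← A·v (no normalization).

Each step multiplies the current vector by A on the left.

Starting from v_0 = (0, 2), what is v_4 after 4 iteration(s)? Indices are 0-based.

v_0 = (0, 2).
v_1 = A·v_0 = (6, 5).
v_2 = A·v_1 = (1, 5).
v_3 = A·v_2 = (1, 6).
v_4 = A·v_3 = (4, 5).

v_4 = (4, 5)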